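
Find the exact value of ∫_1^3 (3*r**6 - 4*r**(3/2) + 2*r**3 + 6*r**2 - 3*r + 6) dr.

36066/35 - 72*sqrt(3)/5

By the power rule, an antiderivative is F(r) = 3*r**7/7 - 8*r**(5/2)/5 + r**4/2 + 2*r**3 - 3*r**2/2 + 6*r.
Then F(3) - F(1) = (7254/7 - 72*sqrt(3)/5) - (204/35) = 36066/35 - 72*sqrt(3)/5.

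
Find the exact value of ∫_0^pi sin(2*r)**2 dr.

pi/2

Use the identity sin^2(2*r) = (1 - cos(4*r))/2.
An antiderivative is F(r) = r/2 - sin(4*r)/8.
Then F(pi) - F(0) = (pi/2) - (0) = pi/2.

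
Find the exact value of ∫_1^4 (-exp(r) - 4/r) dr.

-exp(4) - 8*log(2) + exp(1)

An antiderivative is F(r) = -exp(r) - 4*log(r).
Then F(4) - F(1) = (-exp(4) - 8*log(2)) - (-exp(1)) = -exp(4) - 8*log(2) + exp(1).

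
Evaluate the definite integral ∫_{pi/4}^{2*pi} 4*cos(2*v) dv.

An antiderivative is F(v) = 2*sin(2*v).
Then F(2*pi) - F(pi/4) = (0) - (2) = -2.

-2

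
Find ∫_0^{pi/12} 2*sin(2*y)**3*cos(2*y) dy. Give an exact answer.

Let u = sin(2*y), so du = 2*cos(2*y) dy. When y = 0, u = 0; when y = pi/12, u = 1/2.
The integral becomes ∫ u**3 du from 0 to 1/2, with antiderivative u**4/4.
Back in y: F(y) = sin(2*y)**4/4.
Then F(pi/12) - F(0) = (1/64) - (0) = 1/64.

1/64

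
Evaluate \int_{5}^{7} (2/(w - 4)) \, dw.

An antiderivative is F(w) = 2*log(w - 4).
Then F(7) - F(5) = (log(9)) - (0) = log(9).

log(9)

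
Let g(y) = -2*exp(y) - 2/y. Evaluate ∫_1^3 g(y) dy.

An antiderivative is F(y) = -2*exp(y) - 2*log(y).
Then F(3) - F(1) = (-2*exp(3) - 2*log(3)) - (-2*exp(1)) = -2*exp(3) - 2*log(3) + 2*exp(1).

-2*exp(3) - 2*log(3) + 2*exp(1)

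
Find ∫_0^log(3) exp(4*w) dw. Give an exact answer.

Let u = exp(w), so du = exp(w) dw. When w = 0, u = 1; when w = log(3), u = 3.
The integral becomes ∫ u**3 du from 1 to 3, with antiderivative u**4/4.
Back in w: F(w) = exp(4*w)/4.
Then F(log(3)) - F(0) = (81/4) - (1/4) = 20.

20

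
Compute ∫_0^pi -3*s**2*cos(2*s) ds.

Integrate by parts twice (u = s^2, dv = -3*cos(2*s) ds).
An antiderivative is F(s) = -3*s**2*sin(2*s)/2 - 3*s*cos(2*s)/2 + 3*sin(2*s)/4.
Then F(pi) - F(0) = (-3*pi/2) - (0) = -3*pi/2.

-3*pi/2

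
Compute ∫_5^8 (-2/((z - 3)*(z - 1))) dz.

log(7/10)

Factor the denominator: z**2 - 4*z + 3 = (z - 1)(z - 3).
Partial fractions: -2/((z - 3)*(z - 1)) = 1/(z - 1) - 1/(z - 3).
An antiderivative is F(z) = -log(z - 3) + log(z - 1).
Then F(8) - F(5) = (log(7/5)) - (log(2)) = log(7/10).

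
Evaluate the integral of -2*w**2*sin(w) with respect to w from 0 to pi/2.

Integrate by parts twice (u = w^2, dv = -2*sin(w) dw).
An antiderivative is F(w) = 2*w**2*cos(w) - 4*w*sin(w) - 4*cos(w).
Then F(pi/2) - F(0) = (-2*pi) - (-4) = 4 - 2*pi.

4 - 2*pi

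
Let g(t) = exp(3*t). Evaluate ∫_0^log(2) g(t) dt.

Let u = exp(t), so du = exp(t) dt. When t = 0, u = 1; when t = log(2), u = 2.
The integral becomes ∫ u**2 du from 1 to 2, with antiderivative u**3/3.
Back in t: F(t) = exp(3*t)/3.
Then F(log(2)) - F(0) = (8/3) - (1/3) = 7/3.

7/3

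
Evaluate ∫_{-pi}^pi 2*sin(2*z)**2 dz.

2*pi

Use the identity sin^2(2*z) = (1 - cos(4*z))/2.
An antiderivative is F(z) = z - sin(4*z)/4.
Then F(pi) - F(-pi) = (pi) - (-pi) = 2*pi.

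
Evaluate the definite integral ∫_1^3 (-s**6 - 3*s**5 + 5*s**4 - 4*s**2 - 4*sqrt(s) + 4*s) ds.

By the power rule, an antiderivative is F(s) = -s**7/7 - s**6/2 + s**5 - 8*s**(3/2)/3 - 4*s**3/3 + 2*s**2.
Then F(3) - F(1) = (-6327/14 - 8*sqrt(3)) - (-23/14) = -3152/7 - 8*sqrt(3).

-3152/7 - 8*sqrt(3)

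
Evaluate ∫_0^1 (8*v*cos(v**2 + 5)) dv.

Let u = v**2 + 5, so du = 2*v dv. When v = 0, u = 5; when v = 1, u = 6.
The integral becomes 4·∫ cos(u) du from 5 to 6, with antiderivative 4*sin(u).
Back in v: F(v) = 4*sin(v**2 + 5).
Then F(1) - F(0) = (4*sin(6)) - (4*sin(5)) = 4*sin(6) - 4*sin(5).

4*sin(6) - 4*sin(5)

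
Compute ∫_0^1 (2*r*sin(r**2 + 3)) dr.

Let u = r**2 + 3, so du = 2*r dr. When r = 0, u = 3; when r = 1, u = 4.
The integral becomes ∫ sin(u) du from 3 to 4, with antiderivative -cos(u).
Back in r: F(r) = -cos(r**2 + 3).
Then F(1) - F(0) = (-cos(4)) - (-cos(3)) = cos(3) - cos(4).

cos(3) - cos(4)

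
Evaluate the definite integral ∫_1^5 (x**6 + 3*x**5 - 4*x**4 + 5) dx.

By the power rule, an antiderivative is F(x) = x**7/7 + x**6/2 - 4*x**5/5 + 5*x.
Then F(5) - F(1) = (230975/14) - (339/70) = 577268/35.

577268/35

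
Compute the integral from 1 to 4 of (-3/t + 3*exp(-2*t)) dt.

-6*log(2) - 3*exp(-8)/2 + 3*exp(-2)/2

An antiderivative is F(t) = -3*log(t) - 3*exp(-2*t)/2.
Then F(4) - F(1) = (-6*log(2) - 3*exp(-8)/2) - (-3*exp(-2)/2) = -6*log(2) - 3*exp(-8)/2 + 3*exp(-2)/2.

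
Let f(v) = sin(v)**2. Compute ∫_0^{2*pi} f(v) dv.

pi

Use the identity sin^2(v) = (1 - cos(2*v))/2.
An antiderivative is F(v) = v/2 - sin(2*v)/4.
Then F(2*pi) - F(0) = (pi) - (0) = pi.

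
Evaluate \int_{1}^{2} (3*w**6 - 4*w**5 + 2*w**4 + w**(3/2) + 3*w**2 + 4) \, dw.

By the power rule, an antiderivative is F(w) = 3*w**7/7 - 2*w**6/3 + 2*w**(5/2)/5 + 2*w**5/5 + w**3 + 4*w.
Then F(2) - F(1) = (8*sqrt(2)/5 + 4304/105) - (584/105) = 8*sqrt(2)/5 + 248/7.

8*sqrt(2)/5 + 248/7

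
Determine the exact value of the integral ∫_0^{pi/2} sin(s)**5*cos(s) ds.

1/6

Let u = sin(s), so du = cos(s) ds. When s = 0, u = 0; when s = pi/2, u = 1.
The integral becomes ∫ u**5 du from 0 to 1, with antiderivative u**6/6.
Back in s: F(s) = sin(s)**6/6.
Then F(pi/2) - F(0) = (1/6) - (0) = 1/6.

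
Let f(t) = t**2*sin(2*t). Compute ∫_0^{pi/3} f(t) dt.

-3/8 + pi**2/36 + sqrt(3)*pi/12

Integrate by parts twice (u = t^2, dv = sin(2*t) dt).
An antiderivative is F(t) = -t**2*cos(2*t)/2 + t*sin(2*t)/2 + cos(2*t)/4.
Then F(pi/3) - F(0) = (-1/8 + pi**2/36 + sqrt(3)*pi/12) - (1/4) = -3/8 + pi**2/36 + sqrt(3)*pi/12.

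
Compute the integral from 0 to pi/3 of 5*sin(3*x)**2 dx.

Use the identity sin^2(3*x) = (1 - cos(6*x))/2.
An antiderivative is F(x) = 5*x/2 - 5*sin(6*x)/12.
Then F(pi/3) - F(0) = (5*pi/6) - (0) = 5*pi/6.

5*pi/6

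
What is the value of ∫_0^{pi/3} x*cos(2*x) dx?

Integrate by parts once (u = x, dv = cos(2*x) dx).
An antiderivative is F(x) = x*sin(2*x)/2 + cos(2*x)/4.
Then F(pi/3) - F(0) = (-1/8 + sqrt(3)*pi/12) - (1/4) = -3/8 + sqrt(3)*pi/12.

-3/8 + sqrt(3)*pi/12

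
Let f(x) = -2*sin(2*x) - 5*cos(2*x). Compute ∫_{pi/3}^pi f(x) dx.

An antiderivative is F(x) = -5*sin(2*x)/2 + cos(2*x).
Then F(pi) - F(pi/3) = (1) - (-5*sqrt(3)/4 - 1/2) = 3/2 + 5*sqrt(3)/4.

3/2 + 5*sqrt(3)/4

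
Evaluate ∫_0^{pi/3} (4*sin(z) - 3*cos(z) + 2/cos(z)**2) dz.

An antiderivative is F(z) = -3*sin(z) - 4*cos(z) + 2*tan(z).
Then F(pi/3) - F(0) = (-2 + sqrt(3)/2) - (-4) = sqrt(3)/2 + 2.

sqrt(3)/2 + 2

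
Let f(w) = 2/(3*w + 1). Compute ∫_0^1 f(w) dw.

An antiderivative is F(w) = 2*log(3*w + 1)/3.
Then F(1) - F(0) = (4*log(2)/3) - (0) = 4*log(2)/3.

4*log(2)/3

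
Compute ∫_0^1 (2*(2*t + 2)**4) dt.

992/5

Let u = 2*t + 2, so du = 2 dt. When t = 0, u = 2; when t = 1, u = 4.
The integral becomes ∫ u**4 du from 2 to 4, with antiderivative u**5/5.
Back in t: F(t) = (2*t + 2)**5/5.
Then F(1) - F(0) = (1024/5) - (32/5) = 992/5.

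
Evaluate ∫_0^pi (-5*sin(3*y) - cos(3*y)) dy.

-10/3

An antiderivative is F(y) = -sin(3*y)/3 + 5*cos(3*y)/3.
Then F(pi) - F(0) = (-5/3) - (5/3) = -10/3.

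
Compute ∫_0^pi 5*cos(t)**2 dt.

5*pi/2

Use the identity cos^2(t) = (1 + cos(2*t))/2.
An antiderivative is F(t) = 5*t/2 + 5*sin(2*t)/4.
Then F(pi) - F(0) = (5*pi/2) - (0) = 5*pi/2.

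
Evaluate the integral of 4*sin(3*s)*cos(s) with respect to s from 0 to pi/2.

2

Use the identity sin(3*s)cos(s) = [sin(4*s) + sin(2*s)]/2.
An antiderivative is F(s) = -cos(2*s) - cos(4*s)/2.
Then F(pi/2) - F(0) = (1/2) - (-3/2) = 2.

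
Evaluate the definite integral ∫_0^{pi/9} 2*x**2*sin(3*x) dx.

Integrate by parts twice (u = x^2, dv = 2*sin(3*x) dx).
An antiderivative is F(x) = -2*x**2*cos(3*x)/3 + 4*x*sin(3*x)/9 + 4*cos(3*x)/27.
Then F(pi/9) - F(0) = (-pi**2/243 + 2/27 + 2*sqrt(3)*pi/81) - (4/27) = -2/27 - pi**2/243 + 2*sqrt(3)*pi/81.

-2/27 - pi**2/243 + 2*sqrt(3)*pi/81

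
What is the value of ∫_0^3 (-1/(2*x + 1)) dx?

An antiderivative is F(x) = -log(2*x + 1)/2.
Then F(3) - F(0) = (-log(7)/2) - (0) = -log(7)/2.

-log(7)/2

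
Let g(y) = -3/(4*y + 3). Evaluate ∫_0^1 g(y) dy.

An antiderivative is F(y) = -3*log(4*y + 3)/4.
Then F(1) - F(0) = (-3*log(7)/4) - (-3*log(3)/4) = -3*log(7)/4 + 3*log(3)/4.

-3*log(7)/4 + 3*log(3)/4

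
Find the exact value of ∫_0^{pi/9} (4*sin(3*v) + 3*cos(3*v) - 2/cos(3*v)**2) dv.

An antiderivative is F(v) = sin(3*v) - 4*cos(3*v)/3 - 2*tan(3*v)/3.
Then F(pi/9) - F(0) = (-2/3 - sqrt(3)/6) - (-4/3) = 2/3 - sqrt(3)/6.

2/3 - sqrt(3)/6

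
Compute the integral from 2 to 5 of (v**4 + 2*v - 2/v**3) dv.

By the power rule, an antiderivative is F(v) = v**5/5 + v**2 + v**(-2).
Then F(5) - F(2) = (16251/25) - (213/20) = 63939/100.

63939/100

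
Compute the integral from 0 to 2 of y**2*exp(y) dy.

Integrate by parts twice (u = y^2, dv = exp(y) dy).
An antiderivative is F(y) = (y**2 - 2*y + 2)*exp(y).
Then F(2) - F(0) = (2*exp(2)) - (2) = -2 + 2*exp(2).

-2 + 2*exp(2)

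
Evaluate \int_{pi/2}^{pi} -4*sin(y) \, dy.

-4

An antiderivative is F(y) = 4*cos(y).
Then F(pi) - F(pi/2) = (-4) - (0) = -4.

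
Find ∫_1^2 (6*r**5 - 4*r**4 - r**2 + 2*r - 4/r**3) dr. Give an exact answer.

By the power rule, an antiderivative is F(r) = r**6 - 4*r**5/5 - r**3/3 + r**2 + 2/r**2.
Then F(2) - F(1) = (1207/30) - (43/15) = 1121/30.

1121/30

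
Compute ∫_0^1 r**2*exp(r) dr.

-2 + E

Integrate by parts twice (u = r^2, dv = exp(r) dr).
An antiderivative is F(r) = (r**2 - 2*r + 2)*exp(r).
Then F(1) - F(0) = (E) - (2) = -2 + E.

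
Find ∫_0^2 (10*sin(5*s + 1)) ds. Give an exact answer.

Let u = 5*s + 1, so du = 5 ds. When s = 0, u = 1; when s = 2, u = 11.
The integral becomes 2·∫ sin(u) du from 1 to 11, with antiderivative -2*cos(u).
Back in s: F(s) = -2*cos(5*s + 1).
Then F(2) - F(0) = (-2*cos(11)) - (-2*cos(1)) = -2*cos(11) + 2*cos(1).

-2*cos(11) + 2*cos(1)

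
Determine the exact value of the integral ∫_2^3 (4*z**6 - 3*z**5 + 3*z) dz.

By the power rule, an antiderivative is F(z) = 4*z**7/7 - z**6/2 + 3*z**2/2.
Then F(3) - F(2) = (6291/7) - (330/7) = 5961/7.

5961/7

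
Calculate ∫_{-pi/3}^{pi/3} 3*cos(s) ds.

3*sqrt(3)

An antiderivative is F(s) = 3*sin(s).
Then F(pi/3) - F(-pi/3) = (3*sqrt(3)/2) - (-3*sqrt(3)/2) = 3*sqrt(3).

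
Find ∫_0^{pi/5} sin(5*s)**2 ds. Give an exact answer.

pi/10

Use the identity sin^2(5*s) = (1 - cos(10*s))/2.
An antiderivative is F(s) = s/2 - sin(10*s)/20.
Then F(pi/5) - F(0) = (pi/10) - (0) = pi/10.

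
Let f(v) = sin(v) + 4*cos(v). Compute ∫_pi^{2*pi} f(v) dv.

-2

An antiderivative is F(v) = 4*sin(v) - cos(v).
Then F(2*pi) - F(pi) = (-1) - (1) = -2.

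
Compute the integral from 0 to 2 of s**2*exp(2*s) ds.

Integrate by parts twice (u = s^2, dv = exp(2*s) ds).
An antiderivative is F(s) = (2*s**2 - 2*s + 1)*exp(2*s)/4.
Then F(2) - F(0) = (5*exp(4)/4) - (1/4) = -1/4 + 5*exp(4)/4.

-1/4 + 5*exp(4)/4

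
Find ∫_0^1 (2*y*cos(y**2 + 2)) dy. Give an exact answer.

Let u = y**2 + 2, so du = 2*y dy. When y = 0, u = 2; when y = 1, u = 3.
The integral becomes ∫ cos(u) du from 2 to 3, with antiderivative sin(u).
Back in y: F(y) = sin(y**2 + 2).
Then F(1) - F(0) = (sin(3)) - (sin(2)) = -sin(2) + sin(3).

-sin(2) + sin(3)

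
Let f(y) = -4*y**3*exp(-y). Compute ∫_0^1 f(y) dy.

-24 + 64*exp(-1)

Integrate by parts 3 times (u = y^3, dv = -4*exp(-y) dy).
An antiderivative is F(y) = (4*y**3 + 12*y**2 + 24*y + 24)*exp(-y).
Then F(1) - F(0) = (64*exp(-1)) - (24) = -24 + 64*exp(-1).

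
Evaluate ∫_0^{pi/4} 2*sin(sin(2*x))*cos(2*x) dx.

1 - cos(1)

Let u = sin(2*x), so du = 2*cos(2*x) dx. When x = 0, u = 0; when x = pi/4, u = 1.
The integral becomes ∫ sin(u) du from 0 to 1, with antiderivative -cos(u).
Back in x: F(x) = -cos(sin(2*x)).
Then F(pi/4) - F(0) = (-cos(1)) - (-1) = 1 - cos(1).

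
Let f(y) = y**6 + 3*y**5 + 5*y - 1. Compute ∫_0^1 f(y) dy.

By the power rule, an antiderivative is F(y) = y**7/7 + y**6/2 + 5*y**2/2 - y.
Then F(1) - F(0) = (15/7) - (0) = 15/7.

15/7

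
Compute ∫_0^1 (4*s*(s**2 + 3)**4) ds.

Let u = s**2 + 3, so du = 2*s ds. When s = 0, u = 3; when s = 1, u = 4.
The integral becomes 2·∫ u**4 du from 3 to 4, with antiderivative 2*u**5/5.
Back in s: F(s) = 2*(s**2 + 3)**5/5.
Then F(1) - F(0) = (2048/5) - (486/5) = 1562/5.

1562/5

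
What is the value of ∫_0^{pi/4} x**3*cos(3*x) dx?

Integrate by parts 3 times (u = x^3, dv = cos(3*x) dx).
An antiderivative is F(x) = x**3*sin(3*x)/3 + x**2*cos(3*x)/3 - 2*x*sin(3*x)/9 - 2*cos(3*x)/27.
Then F(pi/4) - F(0) = (sqrt(2)*(-36*pi**2 - 96*pi + 128 + 9*pi**3)/3456) - (-2/27) = -sqrt(2)*pi**2/96 - sqrt(2)*pi/36 + sqrt(2)/27 + 2/27 + sqrt(2)*pi**3/384.

-sqrt(2)*pi**2/96 - sqrt(2)*pi/36 + sqrt(2)/27 + 2/27 + sqrt(2)*pi**3/384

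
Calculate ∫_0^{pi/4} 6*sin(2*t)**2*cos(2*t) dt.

Let u = sin(2*t), so du = 2*cos(2*t) dt. When t = 0, u = 0; when t = pi/4, u = 1.
The integral becomes 3·∫ u**2 du from 0 to 1, with antiderivative u**3.
Back in t: F(t) = sin(2*t)**3.
Then F(pi/4) - F(0) = (1) - (0) = 1.

1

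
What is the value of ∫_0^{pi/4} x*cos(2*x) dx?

Integrate by parts once (u = x, dv = cos(2*x) dx).
An antiderivative is F(x) = x*sin(2*x)/2 + cos(2*x)/4.
Then F(pi/4) - F(0) = (pi/8) - (1/4) = -1/4 + pi/8.

-1/4 + pi/8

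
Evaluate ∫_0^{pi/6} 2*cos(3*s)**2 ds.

Use the identity cos^2(3*s) = (1 + cos(6*s))/2.
An antiderivative is F(s) = s + sin(6*s)/6.
Then F(pi/6) - F(0) = (pi/6) - (0) = pi/6.

pi/6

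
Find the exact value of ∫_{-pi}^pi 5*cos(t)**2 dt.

5*pi

Use the identity cos^2(t) = (1 + cos(2*t))/2.
An antiderivative is F(t) = 5*t/2 + 5*sin(2*t)/4.
Then F(pi) - F(-pi) = (5*pi/2) - (-5*pi/2) = 5*pi.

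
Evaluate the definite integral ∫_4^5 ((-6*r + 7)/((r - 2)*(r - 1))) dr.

Factor the denominator: r**2 - 3*r + 2 = (r - 1)(r - 2).
Partial fractions: (-6*r + 7)/((r - 2)*(r - 1)) = -1/(r - 1) - 5/(r - 2).
An antiderivative is F(r) = -5*log(r - 2) - log(r - 1).
Then F(5) - F(4) = (-5*log(3) - 2*log(2)) - (-log(96)) = log(8/81).

log(8/81)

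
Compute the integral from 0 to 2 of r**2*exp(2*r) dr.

Integrate by parts twice (u = r^2, dv = exp(2*r) dr).
An antiderivative is F(r) = (2*r**2 - 2*r + 1)*exp(2*r)/4.
Then F(2) - F(0) = (5*exp(4)/4) - (1/4) = -1/4 + 5*exp(4)/4.

-1/4 + 5*exp(4)/4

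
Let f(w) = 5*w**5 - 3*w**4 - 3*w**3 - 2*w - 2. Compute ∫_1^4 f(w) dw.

51729/20

By the power rule, an antiderivative is F(w) = 5*w**6/6 - 3*w**5/5 - 3*w**4/4 - w**2 - 2*w.
Then F(4) - F(1) = (38744/15) - (-211/60) = 51729/20.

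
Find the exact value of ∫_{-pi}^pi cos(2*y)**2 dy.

Use the identity cos^2(2*y) = (1 + cos(4*y))/2.
An antiderivative is F(y) = y/2 + sin(4*y)/8.
Then F(pi) - F(-pi) = (pi/2) - (-pi/2) = pi.

pi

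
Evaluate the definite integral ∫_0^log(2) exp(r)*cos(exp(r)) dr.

-sin(1) + sin(2)

Let u = exp(r), so du = exp(r) dr. When r = 0, u = 1; when r = log(2), u = 2.
The integral becomes ∫ cos(u) du from 1 to 2, with antiderivative sin(u).
Back in r: F(r) = sin(exp(r)).
Then F(log(2)) - F(0) = (sin(2)) - (sin(1)) = -sin(1) + sin(2).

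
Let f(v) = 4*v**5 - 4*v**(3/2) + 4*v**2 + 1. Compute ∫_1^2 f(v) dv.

By the power rule, an antiderivative is F(v) = 2*v**6/3 - 8*v**(5/2)/5 + 4*v**3/3 + v.
Then F(2) - F(1) = (166/3 - 32*sqrt(2)/5) - (7/5) = 809/15 - 32*sqrt(2)/5.

809/15 - 32*sqrt(2)/5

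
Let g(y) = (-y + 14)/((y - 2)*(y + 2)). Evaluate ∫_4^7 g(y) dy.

-4*log(3) + log(2) + 3*log(5)

Factor the denominator: y**2 - 4 = (y + 2)(y - 2).
Partial fractions: (-y + 14)/((y - 2)*(y + 2)) = -4/(y + 2) + 3/(y - 2).
An antiderivative is F(y) = 3*log(y - 2) - 4*log(y + 2).
Then F(7) - F(4) = (-8*log(3) + 3*log(5)) - (-4*log(3) - log(2)) = -4*log(3) + log(2) + 3*log(5).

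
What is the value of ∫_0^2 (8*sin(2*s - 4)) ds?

-4 + 4*cos(4)

Let u = 2*s - 4, so du = 2 ds. When s = 0, u = -4; when s = 2, u = 0.
The integral becomes 4·∫ sin(u) du from -4 to 0, with antiderivative -4*cos(u).
Back in s: F(s) = -4*cos(2*s - 4).
Then F(2) - F(0) = (-4) - (-4*cos(4)) = -4 + 4*cos(4).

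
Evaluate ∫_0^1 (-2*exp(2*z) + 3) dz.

An antiderivative is F(z) = -exp(2*z) + 3*z.
Then F(1) - F(0) = (3 - exp(2)) - (-1) = 4 - exp(2).

4 - exp(2)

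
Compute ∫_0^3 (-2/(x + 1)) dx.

An antiderivative is F(x) = -2*log(x + 1).
Then F(3) - F(0) = (-log(16)) - (0) = -log(16).

-log(16)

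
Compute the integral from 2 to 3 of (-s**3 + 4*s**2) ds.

109/12

By the power rule, an antiderivative is F(s) = -s**4/4 + 4*s**3/3.
Then F(3) - F(2) = (63/4) - (20/3) = 109/12.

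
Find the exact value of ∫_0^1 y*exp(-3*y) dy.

Integrate by parts once (u = y, dv = exp(-3*y) dy).
An antiderivative is F(y) = (-3*y - 1)*exp(-3*y)/9.
Then F(1) - F(0) = (-4*exp(-3)/9) - (-1/9) = (-4 + exp(3))*exp(-3)/9.

(-4 + exp(3))*exp(-3)/9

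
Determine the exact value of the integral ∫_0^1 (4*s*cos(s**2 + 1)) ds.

Let u = s**2 + 1, so du = 2*s ds. When s = 0, u = 1; when s = 1, u = 2.
The integral becomes 2·∫ cos(u) du from 1 to 2, with antiderivative 2*sin(u).
Back in s: F(s) = 2*sin(s**2 + 1).
Then F(1) - F(0) = (2*sin(2)) - (2*sin(1)) = -2*sin(1) + 2*sin(2).

-2*sin(1) + 2*sin(2)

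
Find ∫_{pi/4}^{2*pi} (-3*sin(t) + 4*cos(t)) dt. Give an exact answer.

3 - 7*sqrt(2)/2

An antiderivative is F(t) = 4*sin(t) + 3*cos(t).
Then F(2*pi) - F(pi/4) = (3) - (7*sqrt(2)/2) = 3 - 7*sqrt(2)/2.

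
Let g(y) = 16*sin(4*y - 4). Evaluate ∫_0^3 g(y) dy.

Let u = 4*y - 4, so du = 4 dy. When y = 0, u = -4; when y = 3, u = 8.
The integral becomes 4·∫ sin(u) du from -4 to 8, with antiderivative -4*cos(u).
Back in y: F(y) = -4*cos(4*y - 4).
Then F(3) - F(0) = (-4*cos(8)) - (-4*cos(4)) = 4*cos(4) - 4*cos(8).

4*cos(4) - 4*cos(8)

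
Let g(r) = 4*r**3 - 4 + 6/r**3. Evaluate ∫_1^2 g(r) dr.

By the power rule, an antiderivative is F(r) = r**4 - 4*r - 3/r**2.
Then F(2) - F(1) = (29/4) - (-6) = 53/4.

53/4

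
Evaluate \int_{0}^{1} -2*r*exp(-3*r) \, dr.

-2/9 + 8*exp(-3)/9

Integrate by parts once (u = r, dv = -2*exp(-3*r) dr).
An antiderivative is F(r) = (6*r + 2)*exp(-3*r)/9.
Then F(1) - F(0) = (8*exp(-3)/9) - (2/9) = -2/9 + 8*exp(-3)/9.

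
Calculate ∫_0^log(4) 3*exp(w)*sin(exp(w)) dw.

3*cos(1) - 3*cos(4)

Let u = exp(w), so du = exp(w) dw. When w = 0, u = 1; when w = log(4), u = 4.
The integral becomes 3·∫ sin(u) du from 1 to 4, with antiderivative -3*cos(u).
Back in w: F(w) = -3*cos(exp(w)).
Then F(log(4)) - F(0) = (-3*cos(4)) - (-3*cos(1)) = 3*cos(1) - 3*cos(4).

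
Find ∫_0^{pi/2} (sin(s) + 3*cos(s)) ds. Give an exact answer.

4

An antiderivative is F(s) = 3*sin(s) - cos(s).
Then F(pi/2) - F(0) = (3) - (-1) = 4.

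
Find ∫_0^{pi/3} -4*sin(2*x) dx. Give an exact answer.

An antiderivative is F(x) = 2*cos(2*x).
Then F(pi/3) - F(0) = (-1) - (2) = -3.

-3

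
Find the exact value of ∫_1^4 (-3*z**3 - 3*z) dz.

By the power rule, an antiderivative is F(z) = -3*z**4/4 - 3*z**2/2.
Then F(4) - F(1) = (-216) - (-9/4) = -855/4.

-855/4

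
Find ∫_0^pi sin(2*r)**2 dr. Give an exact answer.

Use the identity sin^2(2*r) = (1 - cos(4*r))/2.
An antiderivative is F(r) = r/2 - sin(4*r)/8.
Then F(pi) - F(0) = (pi/2) - (0) = pi/2.

pi/2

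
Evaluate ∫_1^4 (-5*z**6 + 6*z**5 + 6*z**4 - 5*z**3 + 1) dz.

-937341/140

By the power rule, an antiderivative is F(z) = -5*z**7/7 + z**6 + 6*z**5/5 - 5*z**4/4 + z.
Then F(4) - F(1) = (-234292/35) - (173/140) = -937341/140.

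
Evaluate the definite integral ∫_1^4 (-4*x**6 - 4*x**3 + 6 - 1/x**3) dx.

-2150217/224

By the power rule, an antiderivative is F(x) = -4*x**7/7 - x**4 + 6*x + 1/(2*x**2).
Then F(4) - F(1) = (-2149113/224) - (69/14) = -2150217/224.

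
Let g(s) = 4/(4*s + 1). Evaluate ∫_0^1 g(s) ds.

log(5)

An antiderivative is F(s) = log(4*s + 1).
Then F(1) - F(0) = (log(5)) - (0) = log(5).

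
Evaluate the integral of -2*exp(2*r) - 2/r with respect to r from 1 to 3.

-exp(6) - log(9) + exp(2)

An antiderivative is F(r) = -exp(2*r) - 2*log(r).
Then F(3) - F(1) = (-exp(6) - log(9)) - (-exp(2)) = -exp(6) - log(9) + exp(2).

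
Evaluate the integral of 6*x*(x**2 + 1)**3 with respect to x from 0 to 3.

29997/4

Let u = x**2 + 1, so du = 2*x dx. When x = 0, u = 1; when x = 3, u = 10.
The integral becomes 3·∫ u**3 du from 1 to 10, with antiderivative 3*u**4/4.
Back in x: F(x) = 3*(x**2 + 1)**4/4.
Then F(3) - F(0) = (7500) - (3/4) = 29997/4.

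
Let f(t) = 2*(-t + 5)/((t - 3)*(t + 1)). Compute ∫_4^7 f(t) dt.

-7*log(2) + 3*log(5)

Factor the denominator: t**2 - 2*t - 3 = (t + 1)(t - 3).
Partial fractions: 2*(-t + 5)/((t - 3)*(t + 1)) = -3/(t + 1) + 1/(t - 3).
An antiderivative is F(t) = log(t - 3) - 3*log(t + 1).
Then F(7) - F(4) = (-7*log(2)) - (-3*log(5)) = -7*log(2) + 3*log(5).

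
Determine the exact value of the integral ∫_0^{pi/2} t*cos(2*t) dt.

Integrate by parts once (u = t, dv = cos(2*t) dt).
An antiderivative is F(t) = t*sin(2*t)/2 + cos(2*t)/4.
Then F(pi/2) - F(0) = (-1/4) - (1/4) = -1/2.

-1/2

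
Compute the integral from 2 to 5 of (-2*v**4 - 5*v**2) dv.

-7161/5

By the power rule, an antiderivative is F(v) = -2*v**5/5 - 5*v**3/3.
Then F(5) - F(2) = (-4375/3) - (-392/15) = -7161/5.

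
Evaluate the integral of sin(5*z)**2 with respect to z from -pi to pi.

Use the identity sin^2(5*z) = (1 - cos(10*z))/2.
An antiderivative is F(z) = z/2 - sin(10*z)/20.
Then F(pi) - F(-pi) = (pi/2) - (-pi/2) = pi.

pi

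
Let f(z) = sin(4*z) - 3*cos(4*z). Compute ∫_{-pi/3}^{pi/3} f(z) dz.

3*sqrt(3)/4

An antiderivative is F(z) = -3*sin(4*z)/4 - cos(4*z)/4.
Then F(pi/3) - F(-pi/3) = (1/8 + 3*sqrt(3)/8) - (1/8 - 3*sqrt(3)/8) = 3*sqrt(3)/4.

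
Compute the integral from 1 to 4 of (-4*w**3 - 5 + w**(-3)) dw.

By the power rule, an antiderivative is F(w) = -w**4 - 5*w - 1/(2*w**2).
Then F(4) - F(1) = (-8833/32) - (-13/2) = -8625/32.

-8625/32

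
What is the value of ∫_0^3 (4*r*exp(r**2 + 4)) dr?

Let u = r**2 + 4, so du = 2*r dr. When r = 0, u = 4; when r = 3, u = 13.
The integral becomes 2·∫ exp(u) du from 4 to 13, with antiderivative 2*exp(u).
Back in r: F(r) = 2*exp(r**2 + 4).
Then F(3) - F(0) = (2*exp(13)) - (2*exp(4)) = -2*(1 - exp(9))*exp(4).

-2*(1 - exp(9))*exp(4)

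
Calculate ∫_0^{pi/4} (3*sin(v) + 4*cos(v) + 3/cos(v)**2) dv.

sqrt(2)/2 + 6

An antiderivative is F(v) = 4*sin(v) - 3*cos(v) + 3*tan(v).
Then F(pi/4) - F(0) = (sqrt(2)/2 + 3) - (-3) = sqrt(2)/2 + 6.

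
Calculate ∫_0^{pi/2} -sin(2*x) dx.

-1

An antiderivative is F(x) = cos(2*x)/2.
Then F(pi/2) - F(0) = (-1/2) - (1/2) = -1.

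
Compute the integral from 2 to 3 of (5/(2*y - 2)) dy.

An antiderivative is F(y) = 5*log(2*y - 2)/2.
Then F(3) - F(2) = (log(32)) - (5*log(2)/2) = 5*log(2)/2.

5*log(2)/2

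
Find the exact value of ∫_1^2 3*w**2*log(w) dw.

-7/3 + 8*log(2)

Integrate by parts once (u = ln w, dv = 3*w**2 dw).
An antiderivative is F(w) = w**3*(3*log(w) - 1)/3.
Then F(2) - F(1) = (-8/3 + 8*log(2)) - (-1/3) = -7/3 + 8*log(2).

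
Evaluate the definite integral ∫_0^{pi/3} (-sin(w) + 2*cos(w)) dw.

-1/2 + sqrt(3)

An antiderivative is F(w) = 2*sin(w) + cos(w).
Then F(pi/3) - F(0) = (1/2 + sqrt(3)) - (1) = -1/2 + sqrt(3).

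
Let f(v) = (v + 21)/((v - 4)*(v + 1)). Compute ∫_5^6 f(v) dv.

-4*log(7) + 4*log(3) + 9*log(2)

Factor the denominator: v**2 - 3*v - 4 = (v + 1)(v - 4).
Partial fractions: (v + 21)/((v - 4)*(v + 1)) = -4/(v + 1) + 5/(v - 4).
An antiderivative is F(v) = 5*log(v - 4) - 4*log(v + 1).
Then F(6) - F(5) = (-4*log(7) + 5*log(2)) - (-4*log(3) - 4*log(2)) = -4*log(7) + 4*log(3) + 9*log(2).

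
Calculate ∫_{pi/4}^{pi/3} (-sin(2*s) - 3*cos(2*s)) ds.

5/4 - 3*sqrt(3)/4

An antiderivative is F(s) = -3*sin(2*s)/2 + cos(2*s)/2.
Then F(pi/3) - F(pi/4) = (-3*sqrt(3)/4 - 1/4) - (-3/2) = 5/4 - 3*sqrt(3)/4.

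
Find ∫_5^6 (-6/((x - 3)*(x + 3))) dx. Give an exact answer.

Factor the denominator: x**2 - 9 = (x + 3)(x - 3).
Partial fractions: -6/((x - 3)*(x + 3)) = 1/(x + 3) - 1/(x - 3).
An antiderivative is F(x) = -log(x - 3) + log(x + 3).
Then F(6) - F(5) = (log(3)) - (log(4)) = log(3/4).

log(3/4)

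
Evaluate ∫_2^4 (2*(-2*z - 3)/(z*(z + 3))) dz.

Factor the denominator: z**2 + 3*z = (z + 3)z.
Partial fractions: 2*(-2*z - 3)/(z*(z + 3)) = -2/(z + 3) - 2/z.
An antiderivative is F(z) = -2*log(z) - 2*log(z + 3).
Then F(4) - F(2) = (-2*log(7) - 4*log(2)) - (-log(100)) = -2*log(7) - 2*log(2) + 2*log(5).

-2*log(7) - 2*log(2) + 2*log(5)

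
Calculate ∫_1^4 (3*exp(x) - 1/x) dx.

-3*exp(1) - log(4) + 3*exp(4)

An antiderivative is F(x) = 3*exp(x) - log(x).
Then F(4) - F(1) = (-log(4) + 3*exp(4)) - (3*exp(1)) = -3*exp(1) - log(4) + 3*exp(4).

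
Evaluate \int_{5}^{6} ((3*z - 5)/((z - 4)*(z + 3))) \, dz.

Factor the denominator: z**2 - z - 12 = (z + 3)(z - 4).
Partial fractions: (3*z - 5)/((z - 4)*(z + 3)) = 2/(z + 3) + 1/(z - 4).
An antiderivative is F(z) = log(z - 4) + 2*log(z + 3).
Then F(6) - F(5) = (log(2) + 4*log(3)) - (log(64)) = log(81/32).

log(81/32)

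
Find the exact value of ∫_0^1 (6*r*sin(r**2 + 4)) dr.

Let u = r**2 + 4, so du = 2*r dr. When r = 0, u = 4; when r = 1, u = 5.
The integral becomes 3·∫ sin(u) du from 4 to 5, with antiderivative -3*cos(u).
Back in r: F(r) = -3*cos(r**2 + 4).
Then F(1) - F(0) = (-3*cos(5)) - (-3*cos(4)) = 3*cos(4) - 3*cos(5).

3*cos(4) - 3*cos(5)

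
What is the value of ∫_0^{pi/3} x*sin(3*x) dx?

Integrate by parts once (u = x, dv = sin(3*x) dx).
An antiderivative is F(x) = -x*cos(3*x)/3 + sin(3*x)/9.
Then F(pi/3) - F(0) = (pi/9) - (0) = pi/9.

pi/9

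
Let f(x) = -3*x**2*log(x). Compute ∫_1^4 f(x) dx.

21 - 128*log(2)

Integrate by parts once (u = ln x, dv = -3*x**2 dx).
An antiderivative is F(x) = -x**3*(3*log(x) - 1)/3.
Then F(4) - F(1) = (64/3 - 128*log(2)) - (1/3) = 21 - 128*log(2).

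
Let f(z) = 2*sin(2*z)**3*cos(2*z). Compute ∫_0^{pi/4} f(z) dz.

Let u = sin(2*z), so du = 2*cos(2*z) dz. When z = 0, u = 0; when z = pi/4, u = 1.
The integral becomes ∫ u**3 du from 0 to 1, with antiderivative u**4/4.
Back in z: F(z) = sin(2*z)**4/4.
Then F(pi/4) - F(0) = (1/4) - (0) = 1/4.

1/4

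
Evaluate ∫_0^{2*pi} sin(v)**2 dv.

pi

Use the identity sin^2(v) = (1 - cos(2*v))/2.
An antiderivative is F(v) = v/2 - sin(2*v)/4.
Then F(2*pi) - F(0) = (pi) - (0) = pi.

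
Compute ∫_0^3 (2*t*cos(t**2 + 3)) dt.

sin(12) - sin(3)

Let u = t**2 + 3, so du = 2*t dt. When t = 0, u = 3; when t = 3, u = 12.
The integral becomes ∫ cos(u) du from 3 to 12, with antiderivative sin(u).
Back in t: F(t) = sin(t**2 + 3).
Then F(3) - F(0) = (sin(12)) - (sin(3)) = sin(12) - sin(3).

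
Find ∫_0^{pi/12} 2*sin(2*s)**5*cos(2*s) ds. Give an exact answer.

1/384

Let u = sin(2*s), so du = 2*cos(2*s) ds. When s = 0, u = 0; when s = pi/12, u = 1/2.
The integral becomes ∫ u**5 du from 0 to 1/2, with antiderivative u**6/6.
Back in s: F(s) = sin(2*s)**6/6.
Then F(pi/12) - F(0) = (1/384) - (0) = 1/384.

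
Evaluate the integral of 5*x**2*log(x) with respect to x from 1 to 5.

Integrate by parts once (u = ln x, dv = 5*x**2 dx).
An antiderivative is F(x) = 5*x**3*(3*log(x) - 1)/9.
Then F(5) - F(1) = (-625/9 + 625*log(5)/3) - (-5/9) = -620/9 + 625*log(5)/3.

-620/9 + 625*log(5)/3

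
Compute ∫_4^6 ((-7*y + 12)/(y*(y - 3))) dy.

-7*log(3) + 4*log(2)

Factor the denominator: y**2 - 3*y = y(y - 3).
Partial fractions: (-7*y + 12)/(y*(y - 3)) = -4/y - 3/(y - 3).
An antiderivative is F(y) = -4*log(y) - 3*log(y - 3).
Then F(6) - F(4) = (-7*log(3) - 4*log(2)) - (-8*log(2)) = -7*log(3) + 4*log(2).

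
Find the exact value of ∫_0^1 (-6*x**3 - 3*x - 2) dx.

By the power rule, an antiderivative is F(x) = -3*x**4/2 - 3*x**2/2 - 2*x.
Then F(1) - F(0) = (-5) - (0) = -5.

-5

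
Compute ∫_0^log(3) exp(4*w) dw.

Let u = exp(w), so du = exp(w) dw. When w = 0, u = 1; when w = log(3), u = 3.
The integral becomes ∫ u**3 du from 1 to 3, with antiderivative u**4/4.
Back in w: F(w) = exp(4*w)/4.
Then F(log(3)) - F(0) = (81/4) - (1/4) = 20.

20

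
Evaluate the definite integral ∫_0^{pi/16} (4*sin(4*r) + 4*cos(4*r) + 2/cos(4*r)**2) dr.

3/2

An antiderivative is F(r) = sin(4*r) - cos(4*r) + tan(4*r)/2.
Then F(pi/16) - F(0) = (1/2) - (-1) = 3/2.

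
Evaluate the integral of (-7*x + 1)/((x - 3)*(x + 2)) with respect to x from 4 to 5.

-3*log(7) - log(2) + 3*log(3)

Factor the denominator: x**2 - x - 6 = (x + 2)(x - 3).
Partial fractions: (-7*x + 1)/((x - 3)*(x + 2)) = -3/(x + 2) - 4/(x - 3).
An antiderivative is F(x) = -4*log(x - 3) - 3*log(x + 2).
Then F(5) - F(4) = (-3*log(7) - 4*log(2)) - (-3*log(3) - 3*log(2)) = -3*log(7) - log(2) + 3*log(3).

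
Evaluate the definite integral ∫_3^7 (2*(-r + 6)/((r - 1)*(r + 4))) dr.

Factor the denominator: r**2 + 3*r - 4 = (r + 4)(r - 1).
Partial fractions: 2*(-r + 6)/((r - 1)*(r + 4)) = -4/(r + 4) + 2/(r - 1).
An antiderivative is F(r) = 2*log(r - 1) - 4*log(r + 4).
Then F(7) - F(3) = (-4*log(11) + 2*log(2) + 2*log(3)) - (-4*log(7) + 2*log(2)) = -4*log(11) + 2*log(3) + 4*log(7).

-4*log(11) + 2*log(3) + 4*log(7)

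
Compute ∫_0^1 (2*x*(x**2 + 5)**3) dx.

671/4

Let u = x**2 + 5, so du = 2*x dx. When x = 0, u = 5; when x = 1, u = 6.
The integral becomes ∫ u**3 du from 5 to 6, with antiderivative u**4/4.
Back in x: F(x) = (x**2 + 5)**4/4.
Then F(1) - F(0) = (324) - (625/4) = 671/4.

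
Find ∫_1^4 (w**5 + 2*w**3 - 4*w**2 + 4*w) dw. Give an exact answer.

By the power rule, an antiderivative is F(w) = w**6/6 + w**4/2 - 4*w**3/3 + 2*w**2.
Then F(4) - F(1) = (2272/3) - (4/3) = 756.

756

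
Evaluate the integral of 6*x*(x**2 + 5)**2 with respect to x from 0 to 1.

Let u = x**2 + 5, so du = 2*x dx. When x = 0, u = 5; when x = 1, u = 6.
The integral becomes 3·∫ u**2 du from 5 to 6, with antiderivative u**3.
Back in x: F(x) = (x**2 + 5)**3.
Then F(1) - F(0) = (216) - (125) = 91.

91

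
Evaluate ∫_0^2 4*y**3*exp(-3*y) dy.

Integrate by parts 3 times (u = y^3, dv = 4*exp(-3*y) dy).
An antiderivative is F(y) = (-36*y**3 - 36*y**2 - 24*y - 8)*exp(-3*y)/27.
Then F(2) - F(0) = (-488*exp(-6)/27) - (-8/27) = 8/27 - 488*exp(-6)/27.

8/27 - 488*exp(-6)/27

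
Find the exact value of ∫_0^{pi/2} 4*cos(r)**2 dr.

pi

Use the identity cos^2(r) = (1 + cos(2*r))/2.
An antiderivative is F(r) = 2*r + sin(2*r).
Then F(pi/2) - F(0) = (pi) - (0) = pi.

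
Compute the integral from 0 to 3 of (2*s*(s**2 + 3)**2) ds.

567

Let u = s**2 + 3, so du = 2*s ds. When s = 0, u = 3; when s = 3, u = 12.
The integral becomes ∫ u**2 du from 3 to 12, with antiderivative u**3/3.
Back in s: F(s) = (s**2 + 3)**3/3.
Then F(3) - F(0) = (576) - (9) = 567.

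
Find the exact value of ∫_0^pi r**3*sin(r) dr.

pi*(-6 + pi**2)

Integrate by parts 3 times (u = r^3, dv = sin(r) dr).
An antiderivative is F(r) = -r**3*cos(r) + 3*r**2*sin(r) + 6*r*cos(r) - 6*sin(r).
Then F(pi) - F(0) = (pi*(-6 + pi**2)) - (0) = pi*(-6 + pi**2).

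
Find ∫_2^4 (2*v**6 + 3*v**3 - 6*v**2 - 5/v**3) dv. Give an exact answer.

1055511/224

By the power rule, an antiderivative is F(v) = 2*v**7/7 + 3*v**4/4 - 2*v**3 + 5/(2*v**2).
Then F(4) - F(2) = (1062947/224) - (1859/56) = 1055511/224.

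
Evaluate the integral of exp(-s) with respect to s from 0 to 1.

An antiderivative is F(s) = -exp(-s).
Then F(1) - F(0) = (-exp(-1)) - (-1) = 1 - exp(-1).

1 - exp(-1)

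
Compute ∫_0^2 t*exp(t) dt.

Integrate by parts once (u = t, dv = exp(t) dt).
An antiderivative is F(t) = (t - 1)*exp(t).
Then F(2) - F(0) = (exp(2)) - (-1) = 1 + exp(2).

1 + exp(2)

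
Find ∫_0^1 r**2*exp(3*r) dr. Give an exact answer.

Integrate by parts twice (u = r^2, dv = exp(3*r) dr).
An antiderivative is F(r) = (9*r**2 - 6*r + 2)*exp(3*r)/27.
Then F(1) - F(0) = (5*exp(3)/27) - (2/27) = -2/27 + 5*exp(3)/27.

-2/27 + 5*exp(3)/27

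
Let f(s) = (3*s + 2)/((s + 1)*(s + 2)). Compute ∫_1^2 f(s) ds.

-5*log(3) + 9*log(2)

Factor the denominator: s**2 + 3*s + 2 = (s + 2)(s + 1).
Partial fractions: (3*s + 2)/((s + 1)*(s + 2)) = 4/(s + 2) - 1/(s + 1).
An antiderivative is F(s) = -log(s + 1) + 4*log(s + 2).
Then F(2) - F(1) = (-log(3) + 8*log(2)) - (log(81/2)) = -5*log(3) + 9*log(2).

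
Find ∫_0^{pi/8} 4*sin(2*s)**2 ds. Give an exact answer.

Use the identity sin^2(2*s) = (1 - cos(4*s))/2.
An antiderivative is F(s) = 2*s - sin(4*s)/2.
Then F(pi/8) - F(0) = (-1/2 + pi/4) - (0) = -1/2 + pi/4.

-1/2 + pi/4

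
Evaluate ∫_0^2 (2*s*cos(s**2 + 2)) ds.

-sin(2) + sin(6)

Let u = s**2 + 2, so du = 2*s ds. When s = 0, u = 2; when s = 2, u = 6.
The integral becomes ∫ cos(u) du from 2 to 6, with antiderivative sin(u).
Back in s: F(s) = sin(s**2 + 2).
Then F(2) - F(0) = (sin(6)) - (sin(2)) = -sin(2) + sin(6).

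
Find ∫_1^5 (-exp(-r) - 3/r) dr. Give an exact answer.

-3*log(5) - exp(-1) + exp(-5)

An antiderivative is F(r) = -3*log(r) + exp(-r).
Then F(5) - F(1) = (-3*log(5) + exp(-5)) - (exp(-1)) = -3*log(5) - exp(-1) + exp(-5).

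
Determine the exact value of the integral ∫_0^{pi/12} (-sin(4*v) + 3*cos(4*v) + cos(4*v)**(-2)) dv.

An antiderivative is F(v) = 3*sin(4*v)/4 + cos(4*v)/4 + tan(4*v)/4.
Then F(pi/12) - F(0) = (1/8 + 5*sqrt(3)/8) - (1/4) = -1/8 + 5*sqrt(3)/8.

-1/8 + 5*sqrt(3)/8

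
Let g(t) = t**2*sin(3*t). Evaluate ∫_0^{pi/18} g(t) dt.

Integrate by parts twice (u = t^2, dv = sin(3*t) dt).
An antiderivative is F(t) = -t**2*cos(3*t)/3 + 2*t*sin(3*t)/9 + 2*cos(3*t)/27.
Then F(pi/18) - F(0) = (-sqrt(3)*pi**2/1944 + pi/162 + sqrt(3)/27) - (2/27) = -2/27 - sqrt(3)*pi**2/1944 + pi/162 + sqrt(3)/27.

-2/27 - sqrt(3)*pi**2/1944 + pi/162 + sqrt(3)/27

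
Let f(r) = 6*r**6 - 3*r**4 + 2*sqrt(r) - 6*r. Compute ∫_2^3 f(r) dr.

-8*sqrt(2)/3 + 4*sqrt(3) + 56814/35

By the power rule, an antiderivative is F(r) = 6*r**7/7 - 3*r**5/5 + 4*r**(3/2)/3 - 3*r**2.
Then F(3) - F(2) = (4*sqrt(3) + 59562/35) - (8*sqrt(2)/3 + 2748/35) = -8*sqrt(2)/3 + 4*sqrt(3) + 56814/35.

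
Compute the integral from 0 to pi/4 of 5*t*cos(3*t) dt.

Integrate by parts once (u = t, dv = 5*cos(3*t) dt).
An antiderivative is F(t) = 5*t*sin(3*t)/3 + 5*cos(3*t)/9.
Then F(pi/4) - F(0) = (5*sqrt(2)*(-4 + 3*pi)/72) - (5/9) = -5/9 - 5*sqrt(2)/18 + 5*sqrt(2)*pi/24.

-5/9 - 5*sqrt(2)/18 + 5*sqrt(2)*pi/24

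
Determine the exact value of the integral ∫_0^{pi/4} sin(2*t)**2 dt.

Use the identity sin^2(2*t) = (1 - cos(4*t))/2.
An antiderivative is F(t) = t/2 - sin(4*t)/8.
Then F(pi/4) - F(0) = (pi/8) - (0) = pi/8.

pi/8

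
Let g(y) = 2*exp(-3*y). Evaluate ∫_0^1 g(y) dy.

2/3 - 2*exp(-3)/3

An antiderivative is F(y) = -2*exp(-3*y)/3.
Then F(1) - F(0) = (-2*exp(-3)/3) - (-2/3) = 2/3 - 2*exp(-3)/3.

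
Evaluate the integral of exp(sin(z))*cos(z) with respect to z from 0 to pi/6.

Let u = sin(z), so du = cos(z) dz. When z = 0, u = 0; when z = pi/6, u = 1/2.
The integral becomes ∫ exp(u) du from 0 to 1/2, with antiderivative exp(u).
Back in z: F(z) = exp(sin(z)).
Then F(pi/6) - F(0) = (exp(1/2)) - (1) = -1 + exp(1/2).

-1 + exp(1/2)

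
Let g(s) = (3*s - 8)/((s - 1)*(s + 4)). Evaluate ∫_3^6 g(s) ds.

Factor the denominator: s**2 + 3*s - 4 = (s + 4)(s - 1).
Partial fractions: (3*s - 8)/((s - 1)*(s + 4)) = 4/(s + 4) - 1/(s - 1).
An antiderivative is F(s) = -log(s - 1) + 4*log(s + 4).
Then F(6) - F(3) = (4*log(2) + 3*log(5)) - (-log(2) + 4*log(7)) = -4*log(7) + 5*log(2) + 3*log(5).

-4*log(7) + 5*log(2) + 3*log(5)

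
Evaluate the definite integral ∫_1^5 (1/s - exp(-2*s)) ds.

-exp(-2)/2 + exp(-10)/2 + log(5)

An antiderivative is F(s) = log(s) + exp(-2*s)/2.
Then F(5) - F(1) = (exp(-10)/2 + log(5)) - (exp(-2)/2) = -exp(-2)/2 + exp(-10)/2 + log(5).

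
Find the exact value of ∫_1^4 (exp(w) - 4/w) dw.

An antiderivative is F(w) = exp(w) - 4*log(w).
Then F(4) - F(1) = (-8*log(2) + exp(4)) - (exp(1)) = -8*log(2) - exp(1) + exp(4).

-8*log(2) - exp(1) + exp(4)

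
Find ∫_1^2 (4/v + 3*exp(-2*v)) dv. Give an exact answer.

An antiderivative is F(v) = 4*log(v) - 3*exp(-2*v)/2.
Then F(2) - F(1) = (-3*exp(-4)/2 + 4*log(2)) - (-3*exp(-2)/2) = -3*exp(-4)/2 + 3*exp(-2)/2 + 4*log(2).

-3*exp(-4)/2 + 3*exp(-2)/2 + 4*log(2)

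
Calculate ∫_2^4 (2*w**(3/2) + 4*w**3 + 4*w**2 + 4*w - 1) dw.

5434/15 - 16*sqrt(2)/5

By the power rule, an antiderivative is F(w) = 4*w**(5/2)/5 + w**4 + 4*w**3/3 + 2*w**2 - w.
Then F(4) - F(2) = (5924/15) - (16*sqrt(2)/5 + 98/3) = 5434/15 - 16*sqrt(2)/5.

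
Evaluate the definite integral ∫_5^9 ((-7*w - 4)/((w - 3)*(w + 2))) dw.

Factor the denominator: w**2 - w - 6 = (w + 2)(w - 3).
Partial fractions: (-7*w - 4)/((w - 3)*(w + 2)) = -2/(w + 2) - 5/(w - 3).
An antiderivative is F(w) = -5*log(w - 3) - 2*log(w + 2).
Then F(9) - F(5) = (-5*log(3) - 2*log(11) - 5*log(2)) - (-2*log(7) - 5*log(2)) = -5*log(3) - 2*log(11) + 2*log(7).

-5*log(3) - 2*log(11) + 2*log(7)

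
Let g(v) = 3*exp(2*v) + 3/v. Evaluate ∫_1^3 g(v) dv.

-3*exp(2)/2 + log(27) + 3*exp(6)/2

An antiderivative is F(v) = 3*exp(2*v)/2 + 3*log(v).
Then F(3) - F(1) = (log(27) + 3*exp(6)/2) - (3*exp(2)/2) = -3*exp(2)/2 + log(27) + 3*exp(6)/2.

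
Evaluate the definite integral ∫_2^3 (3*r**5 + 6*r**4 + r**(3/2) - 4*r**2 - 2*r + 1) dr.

-8*sqrt(2)/5 + 18*sqrt(3)/5 + 16691/30

By the power rule, an antiderivative is F(r) = r**6/2 + 2*r**(5/2)/5 + 6*r**5/5 - 4*r**3/3 - r**2 + r.
Then F(3) - F(2) = (18*sqrt(3)/5 + 6141/10) - (8*sqrt(2)/5 + 866/15) = -8*sqrt(2)/5 + 18*sqrt(3)/5 + 16691/30.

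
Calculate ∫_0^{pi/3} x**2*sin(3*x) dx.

-4/27 + pi**2/27

Integrate by parts twice (u = x^2, dv = sin(3*x) dx).
An antiderivative is F(x) = -x**2*cos(3*x)/3 + 2*x*sin(3*x)/9 + 2*cos(3*x)/27.
Then F(pi/3) - F(0) = (-2/27 + pi**2/27) - (2/27) = -4/27 + pi**2/27.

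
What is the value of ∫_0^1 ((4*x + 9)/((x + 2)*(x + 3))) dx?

Factor the denominator: x**2 + 5*x + 6 = (x + 3)(x + 2).
Partial fractions: (4*x + 9)/((x + 2)*(x + 3)) = 3/(x + 3) + 1/(x + 2).
An antiderivative is F(x) = log(x + 2) + 3*log(x + 3).
Then F(1) - F(0) = (log(3) + 6*log(2)) - (log(54)) = log(32/9).

log(32/9)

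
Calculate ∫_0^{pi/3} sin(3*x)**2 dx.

pi/6

Use the identity sin^2(3*x) = (1 - cos(6*x))/2.
An antiderivative is F(x) = x/2 - sin(6*x)/12.
Then F(pi/3) - F(0) = (pi/6) - (0) = pi/6.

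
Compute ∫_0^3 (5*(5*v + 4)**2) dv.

Let u = 5*v + 4, so du = 5 dv. When v = 0, u = 4; when v = 3, u = 19.
The integral becomes ∫ u**2 du from 4 to 19, with antiderivative u**3/3.
Back in v: F(v) = (5*v + 4)**3/3.
Then F(3) - F(0) = (6859/3) - (64/3) = 2265.

2265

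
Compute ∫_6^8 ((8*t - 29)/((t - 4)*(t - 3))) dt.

Factor the denominator: t**2 - 7*t + 12 = (t - 3)(t - 4).
Partial fractions: (8*t - 29)/((t - 4)*(t - 3)) = 5/(t - 3) + 3/(t - 4).
An antiderivative is F(t) = 3*log(t - 4) + 5*log(t - 3).
Then F(8) - F(6) = (6*log(2) + 5*log(5)) - (3*log(2) + 5*log(3)) = -5*log(3) + 3*log(2) + 5*log(5).

-5*log(3) + 3*log(2) + 5*log(5)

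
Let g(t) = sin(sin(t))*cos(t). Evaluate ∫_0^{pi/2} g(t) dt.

1 - cos(1)

Let u = sin(t), so du = cos(t) dt. When t = 0, u = 0; when t = pi/2, u = 1.
The integral becomes ∫ sin(u) du from 0 to 1, with antiderivative -cos(u).
Back in t: F(t) = -cos(sin(t)).
Then F(pi/2) - F(0) = (-cos(1)) - (-1) = 1 - cos(1).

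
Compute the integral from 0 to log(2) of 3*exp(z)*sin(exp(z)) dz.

-3*cos(2) + 3*cos(1)

Let u = exp(z), so du = exp(z) dz. When z = 0, u = 1; when z = log(2), u = 2.
The integral becomes 3·∫ sin(u) du from 1 to 2, with antiderivative -3*cos(u).
Back in z: F(z) = -3*cos(exp(z)).
Then F(log(2)) - F(0) = (-3*cos(2)) - (-3*cos(1)) = -3*cos(2) + 3*cos(1).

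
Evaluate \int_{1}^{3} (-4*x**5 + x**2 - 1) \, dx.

By the power rule, an antiderivative is F(x) = -2*x**6/3 + x**3/3 - x.
Then F(3) - F(1) = (-480) - (-4/3) = -1436/3.

-1436/3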